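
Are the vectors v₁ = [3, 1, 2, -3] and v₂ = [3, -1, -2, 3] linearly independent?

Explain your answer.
Yes, linearly independent

Two vectors are linearly dependent iff one is a scalar multiple of the other.
No single scalar k satisfies v₂ = k·v₁ (the ratios of corresponding entries disagree), so v₁ and v₂ are linearly independent.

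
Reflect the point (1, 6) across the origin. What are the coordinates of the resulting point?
(-1, -6)

Reflection across origin: (1, 6) → (-1, -6)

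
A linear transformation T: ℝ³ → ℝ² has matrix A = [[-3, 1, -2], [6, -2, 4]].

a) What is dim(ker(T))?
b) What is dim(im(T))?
dim(ker) = 2, dim(im) = 1

Observe that row 2 = -2 × row 1 (so the rows are linearly dependent).
Thus rank(A) = 1 (only one linearly independent row).
dim(im(T)) = rank(A) = 1.
By the rank-nullity theorem applied to T: ℝ³ → ℝ², rank(A) + nullity(A) = 3 (the domain dimension), so dim(ker(T)) = 3 - 1 = 2.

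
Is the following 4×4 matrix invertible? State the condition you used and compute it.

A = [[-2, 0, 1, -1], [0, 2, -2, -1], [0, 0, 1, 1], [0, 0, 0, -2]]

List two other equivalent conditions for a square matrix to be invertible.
Yes, invertible; det(A) = 8 ≠ 0. Equivalent conditions: rank(A) = 4; Ax = 0 has only the trivial solution; 0 is not an eigenvalue; the columns of A are linearly independent.

To check invertibility, compute det(A).
The given matrix is triangular, so det(A) equals the product of its diagonal entries = 8 ≠ 0.
Since det(A) ≠ 0, A is invertible.
Equivalent conditions for a square matrix A to be invertible:
- rank(A) = 4 (full rank).
- The homogeneous system Ax = 0 has only the trivial solution x = 0.
- 0 is not an eigenvalue of A.
- The columns (equivalently rows) of A are linearly independent.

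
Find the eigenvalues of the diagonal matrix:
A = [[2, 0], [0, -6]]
λ₁ = 2, λ₂ = -6

The characteristic polynomial of A is det(A - λI) = (2 - λ)(-6 - λ) = 0.
The roots are λ = 2 and λ = -6, so the eigenvalues are the diagonal entries.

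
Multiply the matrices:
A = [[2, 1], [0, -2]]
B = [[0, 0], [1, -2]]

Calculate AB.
[[1, -2], [-2, 4]]

Each entry (i,j) of AB = sum over k of A[i][k]*B[k][j].
(AB)[0][0] = (2)*(0) + (1)*(1) = 1
(AB)[0][1] = (2)*(0) + (1)*(-2) = -2
(AB)[1][0] = (0)*(0) + (-2)*(1) = -2
(AB)[1][1] = (0)*(0) + (-2)*(-2) = 4
AB = [[1, -2], [-2, 4]]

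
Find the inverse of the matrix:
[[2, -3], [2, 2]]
[[1/5, 3/10], [-1/5, 1/5]]

For [[a,b],[c,d]], inverse = (1/det)·[[d,-b],[-c,a]]
det = 2·2 - -3·2 = 10
Inverse = (1/10)·[[2, 3], [-2, 2]]
        = [[1/5, 3/10], [-1/5, 1/5]]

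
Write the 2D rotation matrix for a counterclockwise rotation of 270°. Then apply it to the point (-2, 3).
R = [[0, 1], [-1, 0]]; R·(-2, 3) = (3, 2)

Rotation matrix formula: R(θ) = [[cos θ, -sin θ], [sin θ, cos θ]]
For θ = 270°:
cos(270°) = 0
sin(270°) = -1
R = [[0, 1], [-1, 0]]
Apply to (-2, 3): [0·-2 + (1)·3, -1·-2 + 0·3] = (3, 2)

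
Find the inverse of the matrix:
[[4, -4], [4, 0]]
[[0, 1/4], [-1/4, 1/4]]

For [[a,b],[c,d]], inverse = (1/det)·[[d,-b],[-c,a]]
det = 4·0 - -4·4 = 16
Inverse = (1/16)·[[0, 4], [-4, 4]]
        = [[0, 1/4], [-1/4, 1/4]]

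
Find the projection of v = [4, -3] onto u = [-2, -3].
[-2/13, -3/13]

The projection of v onto u is proj_u(v) = ((v·u) / (u·u)) · u.
v·u = (4)*(-2) + (-3)*(-3) = 1.
u·u = (-2)*(-2) + (-3)*(-3) = 13.
coefficient = 1 / 13 = 1/13.
proj_u(v) = 1/13 · [-2, -3] = [-2/13, -3/13].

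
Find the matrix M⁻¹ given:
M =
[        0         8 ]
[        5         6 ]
det(M) = -40
M⁻¹ =
[    -3/20       1/5 ]
[      1/8         0 ]

For a 2×2 matrix M = [[a, b], [c, d]] with det(M) ≠ 0, M⁻¹ = (1/det(M)) * [[d, -b], [-c, a]].
det(M) = (0)*(6) - (8)*(5) = 0 - 40 = -40.
M⁻¹ = (1/-40) * [[6, -8], [-5, 0]].
Dividing each entry by -40 and reducing:
M⁻¹ =
[    -3/20       1/5 ]
[      1/8         0 ]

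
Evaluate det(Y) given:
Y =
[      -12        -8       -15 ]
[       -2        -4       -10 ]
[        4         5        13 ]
det(Y) = 46

Expand along row 0 (cofactor expansion): det(Y) = a*(e*i - f*h) - b*(d*i - f*g) + c*(d*h - e*g), where the 3×3 is [[a, b, c], [d, e, f], [g, h, i]].
Minor M_00 = (-4)*(13) - (-10)*(5) = -52 + 50 = -2.
Minor M_01 = (-2)*(13) - (-10)*(4) = -26 + 40 = 14.
Minor M_02 = (-2)*(5) - (-4)*(4) = -10 + 16 = 6.
det(Y) = (-12)*(-2) - (-8)*(14) + (-15)*(6) = 24 + 112 - 90 = 46.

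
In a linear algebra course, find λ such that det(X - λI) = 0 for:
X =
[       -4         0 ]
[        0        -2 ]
λ = -4, -2

Solve det(X - λI) = 0. For a 2×2 matrix the characteristic equation is λ² - (trace)λ + det = 0.
trace(X) = a + d = -4 - 2 = -6.
det(X) = a*d - b*c = (-4)*(-2) - (0)*(0) = 8 - 0 = 8.
Characteristic equation: λ² - (-6)λ + (8) = 0.
Discriminant = (-6)² - 4*(8) = 36 - 32 = 4.
λ = (-6 ± √4) / 2 = (-6 ± 2) / 2 = -4, -2.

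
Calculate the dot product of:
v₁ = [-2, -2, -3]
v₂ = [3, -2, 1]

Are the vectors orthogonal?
-5, No

The dot product is the sum of products of corresponding components.
v₁·v₂ = (-2)*(3) + (-2)*(-2) + (-3)*(1) = -6 + 4 - 3 = -5.
Two vectors are orthogonal iff their dot product is 0; here the dot product is -5, so the vectors are not orthogonal.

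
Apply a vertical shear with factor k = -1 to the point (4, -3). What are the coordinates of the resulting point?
(4, -7)

Shear matrix for vertical shear with factor k = -1:
[[1, 0], [-1, 1]]
Result: (4, -3) → (4, -7)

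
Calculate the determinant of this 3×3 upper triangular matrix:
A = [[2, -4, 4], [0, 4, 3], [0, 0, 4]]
32

The determinant of a triangular matrix is the product of its diagonal entries (the off-diagonal entries above the diagonal do not affect it).
det(A) = (2) * (4) * (4) = 32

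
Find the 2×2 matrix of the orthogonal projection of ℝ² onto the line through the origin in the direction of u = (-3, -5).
[[9/34, 15/34], [15/34, 25/34]]

The orthogonal projection onto the line spanned by a nonzero vector u = (a, b) has matrix P = (u uᵀ) / (uᵀ u) = (1/(a² + b²)) · [[a², ab], [ab, b²]].
Here u = (-3, -5), so a² + b² = 9 + 25 = 34.
P = (1/34) · [[9, 15], [15, 25]] = [[9/34, 15/34], [15/34, 25/34]].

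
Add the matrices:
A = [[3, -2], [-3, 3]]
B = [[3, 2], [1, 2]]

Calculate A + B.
[[6, 0], [-2, 5]]

Add corresponding elements:
(3)+(3)=6
(-2)+(2)=0
(-3)+(1)=-2
(3)+(2)=5
A + B = [[6, 0], [-2, 5]]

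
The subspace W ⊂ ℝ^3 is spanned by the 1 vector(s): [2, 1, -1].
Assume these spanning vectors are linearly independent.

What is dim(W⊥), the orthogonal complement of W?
dim(W⊥) = 2

For any subspace W of ℝ^n, dim(W) + dim(W⊥) = n (the whole-space dimension).
Here the given 1 vectors are linearly independent, so dim(W) = 1.
Thus dim(W⊥) = n - dim(W) = 3 - 1 = 2.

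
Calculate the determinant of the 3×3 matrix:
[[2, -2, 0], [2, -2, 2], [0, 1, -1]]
-4

Expansion along first row:
det = 2·det([[-2,2],[1,-1]]) - -2·det([[2,2],[0,-1]]) + 0·det([[2,-2],[0,1]])
    = 2·(-2·-1 - 2·1) - -2·(2·-1 - 2·0) + 0·(2·1 - -2·0)
    = 2·0 - -2·-2 + 0·2
    = 0 + -4 + 0 = -4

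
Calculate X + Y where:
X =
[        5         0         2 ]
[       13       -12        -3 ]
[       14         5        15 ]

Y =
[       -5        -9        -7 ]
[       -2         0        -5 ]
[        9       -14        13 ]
X + Y =
[        0        -9        -5 ]
[       11       -12        -8 ]
[       23        -9        28 ]

Matrix addition is elementwise: (X+Y)[i][j] = X[i][j] + Y[i][j].
  (X+Y)[0][0] = (5) + (-5) = 0
  (X+Y)[0][1] = (0) + (-9) = -9
  (X+Y)[0][2] = (2) + (-7) = -5
  (X+Y)[1][0] = (13) + (-2) = 11
  (X+Y)[1][1] = (-12) + (0) = -12
  (X+Y)[1][2] = (-3) + (-5) = -8
  (X+Y)[2][0] = (14) + (9) = 23
  (X+Y)[2][1] = (5) + (-14) = -9
  (X+Y)[2][2] = (15) + (13) = 28
X + Y =
[        0        -9        -5 ]
[       11       -12        -8 ]
[       23        -9        28 ]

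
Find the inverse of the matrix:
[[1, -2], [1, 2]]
[[1/2, 1/2], [-1/4, 1/4]]

For [[a,b],[c,d]], inverse = (1/det)·[[d,-b],[-c,a]]
det = 1·2 - -2·1 = 4
Inverse = (1/4)·[[2, 2], [-1, 1]]
        = [[1/2, 1/2], [-1/4, 1/4]]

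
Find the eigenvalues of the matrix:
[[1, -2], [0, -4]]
λ = -4 and λ = 1

Characteristic equation: det(A - λI) = 0
λ² - (trace)λ + (det) = 0
λ² - (-3)λ + (-4) = 0
λ² + 3λ - 4 = 0
Solving: λ = -4, 1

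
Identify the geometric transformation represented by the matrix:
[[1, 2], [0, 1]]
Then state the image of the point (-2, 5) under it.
horizontal shear with factor 2; image of (-2, 5) is (8, 5)

The matrix [[1, k], [0, 1]] sends (x, y) to (x + 2y, y), leaving the y-coordinate fixed: a horizontal shear.
The matrix [[1, 2], [0, 1]] represents: horizontal shear with factor 2.
Applying it to (-2, 5): [1·-2 + 2·5, 0·-2 + 1·5] = (8, 5).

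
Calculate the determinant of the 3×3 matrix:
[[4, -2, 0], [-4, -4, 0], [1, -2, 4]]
-96

Expansion along first row:
det = 4·det([[-4,0],[-2,4]]) - -2·det([[-4,0],[1,4]]) + 0·det([[-4,-4],[1,-2]])
    = 4·(-4·4 - 0·-2) - -2·(-4·4 - 0·1) + 0·(-4·-2 - -4·1)
    = 4·-16 - -2·-16 + 0·12
    = -64 + -32 + 0 = -96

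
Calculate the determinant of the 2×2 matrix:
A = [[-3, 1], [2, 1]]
-5

For A = [[a, b], [c, d]], det(A) = a*d - b*c.
det(A) = (-3)*(1) - (1)*(2) = -3 - 2 = -5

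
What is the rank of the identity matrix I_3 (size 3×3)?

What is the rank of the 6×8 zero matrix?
rank(I_3) = 3, rank(0) = 0

The identity I_3 has 3 columns that are the standard basis vectors e_1, …, e_3. These are linearly independent, so all 3 columns are pivots and rank(I_3) = 3.
The 6×8 zero matrix has every entry zero, so every row is the zero row and there are no pivots; rank(0) = 0.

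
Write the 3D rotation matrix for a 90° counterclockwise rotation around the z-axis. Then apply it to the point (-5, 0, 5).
R = [[0, -1, 0], [1, 0, 0], [0, 0, 1]]; R·(-5, 0, 5) = (0, -5, 5)

Rotation matrix for 90° around z-axis:
cos(90°) = 0, sin(90°) = 1
R = [[0, -1, 0], [1, 0, 0], [0, 0, 1]]
Apply to (-5, 0, 5): R·[-5, 0, 5]ᵀ = (0, -5, 5)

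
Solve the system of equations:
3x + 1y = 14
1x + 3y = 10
x = 4, y = 2

Use elimination (row reduction):
Equation 1: 3x + 1y = 14.
Equation 2: 1x + 3y = 10.
Multiply Eq1 by 1 and Eq2 by 3: 3x + 1y = 14;  3x + 9y = 30.
Subtract: (8)y = 16, so y = 2.
Back-substitute into Eq1: 3x + 1*(2) = 14, so x = 4.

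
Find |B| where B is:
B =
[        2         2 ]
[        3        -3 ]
det(B) = -12

For a 2×2 matrix [[a, b], [c, d]], det = a*d - b*c.
det(B) = (2)*(-3) - (2)*(3) = -6 - 6 = -12.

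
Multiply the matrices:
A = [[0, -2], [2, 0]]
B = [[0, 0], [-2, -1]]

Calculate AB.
[[4, 2], [0, 0]]

Each entry (i,j) of AB = sum over k of A[i][k]*B[k][j].
(AB)[0][0] = (0)*(0) + (-2)*(-2) = 4
(AB)[0][1] = (0)*(0) + (-2)*(-1) = 2
(AB)[1][0] = (2)*(0) + (0)*(-2) = 0
(AB)[1][1] = (2)*(0) + (0)*(-1) = 0
AB = [[4, 2], [0, 0]]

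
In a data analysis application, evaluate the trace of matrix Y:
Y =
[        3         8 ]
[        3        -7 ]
tr(Y) = 3 - 7 = -4

The trace of a square matrix is the sum of its diagonal entries.
Diagonal entries of Y: Y[0][0] = 3, Y[1][1] = -7.
tr(Y) = 3 - 7 = -4.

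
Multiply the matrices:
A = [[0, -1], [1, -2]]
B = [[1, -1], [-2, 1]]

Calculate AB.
[[2, -1], [5, -3]]

Each entry (i,j) of AB = sum over k of A[i][k]*B[k][j].
(AB)[0][0] = (0)*(1) + (-1)*(-2) = 2
(AB)[0][1] = (0)*(-1) + (-1)*(1) = -1
(AB)[1][0] = (1)*(1) + (-2)*(-2) = 5
(AB)[1][1] = (1)*(-1) + (-2)*(1) = -3
AB = [[2, -1], [5, -3]]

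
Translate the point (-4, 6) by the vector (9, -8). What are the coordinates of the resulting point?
(5, -2)

Translation by (9, -8):
x' = -4 + 9 = 5
y' = 6 + -8 = -2
Homogeneous matrix: [[1, 0, 9], [0, 1, -8], [0, 0, 1]]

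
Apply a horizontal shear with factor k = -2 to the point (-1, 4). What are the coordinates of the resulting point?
(-9, 4)

Shear matrix for horizontal shear with factor k = -2:
[[1, -2], [0, 1]]
Result: (-1, 4) → (-9, 4)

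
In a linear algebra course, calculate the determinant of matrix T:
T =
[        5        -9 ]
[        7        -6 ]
det(T) = 33

For a 2×2 matrix [[a, b], [c, d]], det = a*d - b*c.
det(T) = (5)*(-6) - (-9)*(7) = -30 + 63 = 33.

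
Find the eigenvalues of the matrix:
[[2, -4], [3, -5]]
λ = -2 and λ = -1

Characteristic equation: det(A - λI) = 0
λ² - (trace)λ + (det) = 0
λ² - (-3)λ + (2) = 0
λ² + 3λ + 2 = 0
Solving: λ = -2, -1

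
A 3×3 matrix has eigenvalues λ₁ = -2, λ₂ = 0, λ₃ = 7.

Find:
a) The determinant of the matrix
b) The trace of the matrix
det = 0, trace = 5

Two standard eigenvalue identities:
- det(A) equals the product of the eigenvalues (counted with multiplicity).
- trace(A) equals the sum of the eigenvalues.
det(A) = (-2)*(0)*(7) = 0.
trace(A) = -2 + 0 + 7 = 5.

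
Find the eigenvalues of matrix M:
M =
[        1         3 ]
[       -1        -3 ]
λ = -2, 0

Solve det(M - λI) = 0. For a 2×2 matrix the characteristic equation is λ² - (trace)λ + det = 0.
trace(M) = a + d = 1 - 3 = -2.
det(M) = a*d - b*c = (1)*(-3) - (3)*(-1) = -3 + 3 = 0.
Characteristic equation: λ² - (-2)λ + (0) = 0.
Discriminant = (-2)² - 4*(0) = 4 - 0 = 4.
λ = (-2 ± √4) / 2 = (-2 ± 2) / 2 = -2, 0.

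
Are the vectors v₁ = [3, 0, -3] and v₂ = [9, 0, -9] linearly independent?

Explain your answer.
No, linearly dependent (v₂ = 3·v₁)

Check whether there is a scalar k with v₂ = k·v₁.
Comparing components, k = 3 satisfies 3·[3, 0, -3] = [9, 0, -9].
Since v₂ is a scalar multiple of v₁, the two vectors are linearly dependent.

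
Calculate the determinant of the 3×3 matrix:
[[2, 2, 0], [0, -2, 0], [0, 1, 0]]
0

Expansion along first row:
det = 2·det([[-2,0],[1,0]]) - 2·det([[0,0],[0,0]]) + 0·det([[0,-2],[0,1]])
    = 2·(-2·0 - 0·1) - 2·(0·0 - 0·0) + 0·(0·1 - -2·0)
    = 2·0 - 2·0 + 0·0
    = 0 + 0 + 0 = 0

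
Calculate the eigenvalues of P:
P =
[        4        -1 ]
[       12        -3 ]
λ = 0, 1

Solve det(P - λI) = 0. For a 2×2 matrix the characteristic equation is λ² - (trace)λ + det = 0.
trace(P) = a + d = 4 - 3 = 1.
det(P) = a*d - b*c = (4)*(-3) - (-1)*(12) = -12 + 12 = 0.
Characteristic equation: λ² - (1)λ + (0) = 0.
Discriminant = (1)² - 4*(0) = 1 - 0 = 1.
λ = (1 ± √1) / 2 = (1 ± 1) / 2 = 0, 1.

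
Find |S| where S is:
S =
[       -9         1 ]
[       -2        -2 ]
det(S) = 20

For a 2×2 matrix [[a, b], [c, d]], det = a*d - b*c.
det(S) = (-9)*(-2) - (1)*(-2) = 18 + 2 = 20.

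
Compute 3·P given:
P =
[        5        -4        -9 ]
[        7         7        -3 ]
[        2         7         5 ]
3P =
[       15       -12       -27 ]
[       21        21        -9 ]
[        6        21        15 ]

Scalar multiplication is elementwise: (3P)[i][j] = 3 * P[i][j].
  (3P)[0][0] = 3 * (5) = 15
  (3P)[0][1] = 3 * (-4) = -12
  (3P)[0][2] = 3 * (-9) = -27
  (3P)[1][0] = 3 * (7) = 21
  (3P)[1][1] = 3 * (7) = 21
  (3P)[1][2] = 3 * (-3) = -9
  (3P)[2][0] = 3 * (2) = 6
  (3P)[2][1] = 3 * (7) = 21
  (3P)[2][2] = 3 * (5) = 15
3P =
[       15       -12       -27 ]
[       21        21        -9 ]
[        6        21        15 ]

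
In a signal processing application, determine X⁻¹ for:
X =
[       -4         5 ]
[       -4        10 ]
det(X) = -20
X⁻¹ =
[     -1/2       1/4 ]
[     -1/5       1/5 ]

For a 2×2 matrix X = [[a, b], [c, d]] with det(X) ≠ 0, X⁻¹ = (1/det(X)) * [[d, -b], [-c, a]].
det(X) = (-4)*(10) - (5)*(-4) = -40 + 20 = -20.
X⁻¹ = (1/-20) * [[10, -5], [4, -4]].
Dividing each entry by -20 and reducing:
X⁻¹ =
[     -1/2       1/4 ]
[     -1/5       1/5 ]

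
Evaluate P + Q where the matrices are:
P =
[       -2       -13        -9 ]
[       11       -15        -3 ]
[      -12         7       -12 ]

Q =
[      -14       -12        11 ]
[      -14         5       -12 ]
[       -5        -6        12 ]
P + Q =
[      -16       -25         2 ]
[       -3       -10       -15 ]
[      -17         1         0 ]

Matrix addition is elementwise: (P+Q)[i][j] = P[i][j] + Q[i][j].
  (P+Q)[0][0] = (-2) + (-14) = -16
  (P+Q)[0][1] = (-13) + (-12) = -25
  (P+Q)[0][2] = (-9) + (11) = 2
  (P+Q)[1][0] = (11) + (-14) = -3
  (P+Q)[1][1] = (-15) + (5) = -10
  (P+Q)[1][2] = (-3) + (-12) = -15
  (P+Q)[2][0] = (-12) + (-5) = -17
  (P+Q)[2][1] = (7) + (-6) = 1
  (P+Q)[2][2] = (-12) + (12) = 0
P + Q =
[      -16       -25         2 ]
[       -3       -10       -15 ]
[      -17         1         0 ]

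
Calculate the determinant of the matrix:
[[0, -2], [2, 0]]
4

For a 2×2 matrix [[a, b], [c, d]], det = ad - bc
det = (0)(0) - (-2)(2) = 0 - -4 = 4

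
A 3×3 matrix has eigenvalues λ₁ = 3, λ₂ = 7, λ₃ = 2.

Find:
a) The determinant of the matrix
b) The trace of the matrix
det = 42, trace = 12

Two standard eigenvalue identities:
- det(A) equals the product of the eigenvalues (counted with multiplicity).
- trace(A) equals the sum of the eigenvalues.
det(A) = (3)*(7)*(2) = 42.
trace(A) = 3 + 7 + 2 = 12.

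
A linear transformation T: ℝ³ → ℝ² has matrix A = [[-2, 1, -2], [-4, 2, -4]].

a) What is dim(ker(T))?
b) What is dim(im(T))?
dim(ker) = 2, dim(im) = 1

Observe that row 2 = 2 × row 1 (so the rows are linearly dependent).
Thus rank(A) = 1 (only one linearly independent row).
dim(im(T)) = rank(A) = 1.
By the rank-nullity theorem applied to T: ℝ³ → ℝ², rank(A) + nullity(A) = 3 (the domain dimension), so dim(ker(T)) = 3 - 1 = 2.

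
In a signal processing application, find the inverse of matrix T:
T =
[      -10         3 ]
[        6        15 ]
det(T) = -168
T⁻¹ =
[    -5/56      1/56 ]
[     1/28      5/84 ]

For a 2×2 matrix T = [[a, b], [c, d]] with det(T) ≠ 0, T⁻¹ = (1/det(T)) * [[d, -b], [-c, a]].
det(T) = (-10)*(15) - (3)*(6) = -150 - 18 = -168.
T⁻¹ = (1/-168) * [[15, -3], [-6, -10]].
Dividing each entry by -168 and reducing:
T⁻¹ =
[    -5/56      1/56 ]
[     1/28      5/84 ]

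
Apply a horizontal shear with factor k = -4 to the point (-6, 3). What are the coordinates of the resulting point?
(-18, 3)

Shear matrix for horizontal shear with factor k = -4:
[[1, -4], [0, 1]]
Result: (-6, 3) → (-18, 3)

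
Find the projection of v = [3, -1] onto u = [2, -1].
[14/5, -7/5]

The projection of v onto u is proj_u(v) = ((v·u) / (u·u)) · u.
v·u = (3)*(2) + (-1)*(-1) = 7.
u·u = (2)*(2) + (-1)*(-1) = 5.
coefficient = 7 / 5 = 7/5.
proj_u(v) = 7/5 · [2, -1] = [14/5, -7/5].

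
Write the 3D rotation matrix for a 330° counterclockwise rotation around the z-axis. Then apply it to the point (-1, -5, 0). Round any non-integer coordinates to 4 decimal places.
R = [[√3/2, 1/2, 0], [-1/2, √3/2, 0], [0, 0, 1]]; R·(-1, -5, 0) = (-3.3660, -3.8301, 0.0000)

Rotation matrix for 330° around z-axis:
cos(330°) = √3/2, sin(330°) = -1/2
R = [[√3/2, 1/2, 0], [-1/2, √3/2, 0], [0, 0, 1]]
Apply to (-1, -5, 0): R·[-1, -5, 0]ᵀ = (-3.3660, -3.8301, 0.0000)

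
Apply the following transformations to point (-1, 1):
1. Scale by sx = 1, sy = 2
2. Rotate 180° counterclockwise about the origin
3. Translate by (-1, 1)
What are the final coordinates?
(0, -1)

Step 1: Scale → (-1, 2)
Step 2: Rotate 180° → (1, -2)
Step 3: Translate → (0, -1)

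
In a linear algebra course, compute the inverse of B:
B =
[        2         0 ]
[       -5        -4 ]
det(B) = -8
B⁻¹ =
[      1/2         0 ]
[     -5/8      -1/4 ]

For a 2×2 matrix B = [[a, b], [c, d]] with det(B) ≠ 0, B⁻¹ = (1/det(B)) * [[d, -b], [-c, a]].
det(B) = (2)*(-4) - (0)*(-5) = -8 - 0 = -8.
B⁻¹ = (1/-8) * [[-4, 0], [5, 2]].
Dividing each entry by -8 and reducing:
B⁻¹ =
[      1/2         0 ]
[     -5/8      -1/4 ]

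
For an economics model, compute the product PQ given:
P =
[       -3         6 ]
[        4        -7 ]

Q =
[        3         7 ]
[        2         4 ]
PQ =
[        3         3 ]
[       -2         0 ]

Matrix multiplication: (PQ)[i][j] = sum over k of P[i][k] * Q[k][j].
  (PQ)[0][0] = (-3)*(3) + (6)*(2) = 3
  (PQ)[0][1] = (-3)*(7) + (6)*(4) = 3
  (PQ)[1][0] = (4)*(3) + (-7)*(2) = -2
  (PQ)[1][1] = (4)*(7) + (-7)*(4) = 0
PQ =
[        3         3 ]
[       -2         0 ]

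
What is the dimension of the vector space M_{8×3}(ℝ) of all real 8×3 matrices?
Dimension = 24

A real 8×3 matrix is determined by its 8·3 = 24 independent entries.
A standard basis is {E_ij : 1 ≤ i ≤ 8, 1 ≤ j ≤ 3}, where E_ij has a 1 in position (i, j) and 0 elsewhere — there are 24 such matrices, and they are linearly independent and span M_{8×3}(ℝ).
Therefore dim(M_{8×3}(ℝ)) = 24.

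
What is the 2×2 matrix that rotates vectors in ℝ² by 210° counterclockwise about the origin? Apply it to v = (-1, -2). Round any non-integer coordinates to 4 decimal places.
R = [[-√3/2, 1/2], [-1/2, -√3/2]]; R·v = (-0.1340, 2.2321)

A counterclockwise rotation by angle θ in ℝ² has matrix R(θ) = [[cos θ, -sin θ], [sin θ, cos θ]].
For θ = 210°: cos θ = -√3/2, sin θ = -1/2.
R(210°) = [[-√3/2, 1/2], [-1/2, -√3/2]].
R·v = [-√3/2·-1 + (1/2)·-2, -1/2·-1 + -√3/2·-2] = (-0.1340, 2.2321).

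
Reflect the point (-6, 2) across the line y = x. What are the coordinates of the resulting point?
(2, -6)

Reflection across line y = x: (-6, 2) → (2, -6)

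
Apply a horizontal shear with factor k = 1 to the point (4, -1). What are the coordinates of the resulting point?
(3, -1)

Shear matrix for horizontal shear with factor k = 1:
[[1, 1], [0, 1]]
Result: (4, -1) → (3, -1)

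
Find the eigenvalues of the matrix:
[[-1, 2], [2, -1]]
λ = -3 and λ = 1

Characteristic equation: det(A - λI) = 0
λ² - (trace)λ + (det) = 0
λ² - (-2)λ + (-3) = 0
λ² + 2λ - 3 = 0
Solving: λ = -3, 1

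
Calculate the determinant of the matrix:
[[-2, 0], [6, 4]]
-8

For a 2×2 matrix [[a, b], [c, d]], det = ad - bc
det = (-2)(4) - (0)(6) = -8 - 0 = -8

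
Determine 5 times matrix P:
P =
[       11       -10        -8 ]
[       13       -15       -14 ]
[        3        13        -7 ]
5P =
[       55       -50       -40 ]
[       65       -75       -70 ]
[       15        65       -35 ]

Scalar multiplication is elementwise: (5P)[i][j] = 5 * P[i][j].
  (5P)[0][0] = 5 * (11) = 55
  (5P)[0][1] = 5 * (-10) = -50
  (5P)[0][2] = 5 * (-8) = -40
  (5P)[1][0] = 5 * (13) = 65
  (5P)[1][1] = 5 * (-15) = -75
  (5P)[1][2] = 5 * (-14) = -70
  (5P)[2][0] = 5 * (3) = 15
  (5P)[2][1] = 5 * (13) = 65
  (5P)[2][2] = 5 * (-7) = -35
5P =
[       55       -50       -40 ]
[       65       -75       -70 ]
[       15        65       -35 ]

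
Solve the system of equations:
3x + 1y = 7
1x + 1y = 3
x = 2, y = 1

Use elimination (row reduction):
Equation 1: 3x + 1y = 7.
Equation 2: 1x + 1y = 3.
Multiply Eq1 by 1 and Eq2 by 3: 3x + 1y = 7;  3x + 3y = 9.
Subtract: (2)y = 2, so y = 1.
Back-substitute into Eq1: 3x + 1*(1) = 7, so x = 2.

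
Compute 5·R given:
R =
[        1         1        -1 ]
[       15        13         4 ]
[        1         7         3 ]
5R =
[        5         5        -5 ]
[       75        65        20 ]
[        5        35        15 ]

Scalar multiplication is elementwise: (5R)[i][j] = 5 * R[i][j].
  (5R)[0][0] = 5 * (1) = 5
  (5R)[0][1] = 5 * (1) = 5
  (5R)[0][2] = 5 * (-1) = -5
  (5R)[1][0] = 5 * (15) = 75
  (5R)[1][1] = 5 * (13) = 65
  (5R)[1][2] = 5 * (4) = 20
  (5R)[2][0] = 5 * (1) = 5
  (5R)[2][1] = 5 * (7) = 35
  (5R)[2][2] = 5 * (3) = 15
5R =
[        5         5        -5 ]
[       75        65        20 ]
[        5        35        15 ]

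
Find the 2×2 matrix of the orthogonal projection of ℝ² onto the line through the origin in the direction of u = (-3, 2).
[[9/13, -6/13], [-6/13, 4/13]]

The orthogonal projection onto the line spanned by a nonzero vector u = (a, b) has matrix P = (u uᵀ) / (uᵀ u) = (1/(a² + b²)) · [[a², ab], [ab, b²]].
Here u = (-3, 2), so a² + b² = 9 + 4 = 13.
P = (1/13) · [[9, -6], [-6, 4]] = [[9/13, -6/13], [-6/13, 4/13]].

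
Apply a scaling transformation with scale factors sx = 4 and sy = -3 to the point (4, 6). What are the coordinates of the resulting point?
(16, -18)

Scaling matrix:
[[4, 0], [0, -3]]
Result: (4 × 4, 6 × -3) = (16, -18)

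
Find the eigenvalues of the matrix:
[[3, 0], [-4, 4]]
λ = 3 and λ = 4

Characteristic equation: det(A - λI) = 0
λ² - (trace)λ + (det) = 0
λ² - (7)λ + (12) = 0
λ² - 7λ + 12 = 0
Solving: λ = 3, 4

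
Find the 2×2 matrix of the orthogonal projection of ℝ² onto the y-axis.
[[0, 0], [0, 1]]

The orthogonal projection onto the line spanned by a nonzero vector u = (a, b) has matrix P = (u uᵀ) / (uᵀ u) = (1/(a² + b²)) · [[a², ab], [ab, b²]].
Here u = (0, 1), so a² + b² = 0 + 1 = 1.
P = (1/1) · [[0, 0], [0, 1]] = [[0, 0], [0, 1]].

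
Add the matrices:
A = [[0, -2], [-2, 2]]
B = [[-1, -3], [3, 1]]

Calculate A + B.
[[-1, -5], [1, 3]]

Add corresponding elements:
(0)+(-1)=-1
(-2)+(-3)=-5
(-2)+(3)=1
(2)+(1)=3
A + B = [[-1, -5], [1, 3]]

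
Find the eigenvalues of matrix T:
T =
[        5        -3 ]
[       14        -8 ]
λ = -2, -1

Solve det(T - λI) = 0. For a 2×2 matrix the characteristic equation is λ² - (trace)λ + det = 0.
trace(T) = a + d = 5 - 8 = -3.
det(T) = a*d - b*c = (5)*(-8) - (-3)*(14) = -40 + 42 = 2.
Characteristic equation: λ² - (-3)λ + (2) = 0.
Discriminant = (-3)² - 4*(2) = 9 - 8 = 1.
λ = (-3 ± √1) / 2 = (-3 ± 1) / 2 = -2, -1.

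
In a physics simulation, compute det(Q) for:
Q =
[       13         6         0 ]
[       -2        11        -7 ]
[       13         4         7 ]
det(Q) = 903

Expand along row 0 (cofactor expansion): det(Q) = a*(e*i - f*h) - b*(d*i - f*g) + c*(d*h - e*g), where the 3×3 is [[a, b, c], [d, e, f], [g, h, i]].
Minor M_00 = (11)*(7) - (-7)*(4) = 77 + 28 = 105.
Minor M_01 = (-2)*(7) - (-7)*(13) = -14 + 91 = 77.
Minor M_02 = (-2)*(4) - (11)*(13) = -8 - 143 = -151.
det(Q) = (13)*(105) - (6)*(77) + (0)*(-151) = 1365 - 462 + 0 = 903.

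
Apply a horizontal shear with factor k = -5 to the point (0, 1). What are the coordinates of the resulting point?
(-5, 1)

Shear matrix for horizontal shear with factor k = -5:
[[1, -5], [0, 1]]
Result: (0, 1) → (-5, 1)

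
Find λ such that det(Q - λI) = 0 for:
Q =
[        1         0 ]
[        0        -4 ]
λ = -4, 1

Solve det(Q - λI) = 0. For a 2×2 matrix the characteristic equation is λ² - (trace)λ + det = 0.
trace(Q) = a + d = 1 - 4 = -3.
det(Q) = a*d - b*c = (1)*(-4) - (0)*(0) = -4 - 0 = -4.
Characteristic equation: λ² - (-3)λ + (-4) = 0.
Discriminant = (-3)² - 4*(-4) = 9 + 16 = 25.
λ = (-3 ± √25) / 2 = (-3 ± 5) / 2 = -4, 1.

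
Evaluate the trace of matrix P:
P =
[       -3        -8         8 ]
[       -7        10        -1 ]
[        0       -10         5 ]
tr(P) = -3 + 10 + 5 = 12

The trace of a square matrix is the sum of its diagonal entries.
Diagonal entries of P: P[0][0] = -3, P[1][1] = 10, P[2][2] = 5.
tr(P) = -3 + 10 + 5 = 12.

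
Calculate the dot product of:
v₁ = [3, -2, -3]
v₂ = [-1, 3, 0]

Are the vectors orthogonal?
-9, No

The dot product is the sum of products of corresponding components.
v₁·v₂ = (3)*(-1) + (-2)*(3) + (-3)*(0) = -3 - 6 + 0 = -9.
Two vectors are orthogonal iff their dot product is 0; here the dot product is -9, so the vectors are not orthogonal.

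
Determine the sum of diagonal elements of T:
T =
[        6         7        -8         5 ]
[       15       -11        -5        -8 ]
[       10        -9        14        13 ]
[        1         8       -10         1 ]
tr(T) = 6 - 11 + 14 + 1 = 10

The trace of a square matrix is the sum of its diagonal entries.
Diagonal entries of T: T[0][0] = 6, T[1][1] = -11, T[2][2] = 14, T[3][3] = 1.
tr(T) = 6 - 11 + 14 + 1 = 10.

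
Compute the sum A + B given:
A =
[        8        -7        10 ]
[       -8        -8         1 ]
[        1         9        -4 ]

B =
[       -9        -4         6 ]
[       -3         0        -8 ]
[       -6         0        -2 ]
A + B =
[       -1       -11        16 ]
[      -11        -8        -7 ]
[       -5         9        -6 ]

Matrix addition is elementwise: (A+B)[i][j] = A[i][j] + B[i][j].
  (A+B)[0][0] = (8) + (-9) = -1
  (A+B)[0][1] = (-7) + (-4) = -11
  (A+B)[0][2] = (10) + (6) = 16
  (A+B)[1][0] = (-8) + (-3) = -11
  (A+B)[1][1] = (-8) + (0) = -8
  (A+B)[1][2] = (1) + (-8) = -7
  (A+B)[2][0] = (1) + (-6) = -5
  (A+B)[2][1] = (9) + (0) = 9
  (A+B)[2][2] = (-4) + (-2) = -6
A + B =
[       -1       -11        16 ]
[      -11        -8        -7 ]
[       -5         9        -6 ]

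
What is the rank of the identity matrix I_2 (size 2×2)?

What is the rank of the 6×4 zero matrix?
rank(I_2) = 2, rank(0) = 0

The identity I_2 has 2 columns that are the standard basis vectors e_1, …, e_2. These are linearly independent, so all 2 columns are pivots and rank(I_2) = 2.
The 6×4 zero matrix has every entry zero, so every row is the zero row and there are no pivots; rank(0) = 0.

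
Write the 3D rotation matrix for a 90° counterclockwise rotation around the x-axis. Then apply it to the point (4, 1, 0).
R = [[1, 0, 0], [0, 0, -1], [0, 1, 0]]; R·(4, 1, 0) = (4, 0, 1)

Rotation matrix for 90° around x-axis:
cos(90°) = 0, sin(90°) = 1
R = [[1, 0, 0], [0, 0, -1], [0, 1, 0]]
Apply to (4, 1, 0): R·[4, 1, 0]ᵀ = (4, 0, 1)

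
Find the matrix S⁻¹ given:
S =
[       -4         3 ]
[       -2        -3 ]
det(S) = 18
S⁻¹ =
[     -1/6      -1/6 ]
[      1/9      -2/9 ]

For a 2×2 matrix S = [[a, b], [c, d]] with det(S) ≠ 0, S⁻¹ = (1/det(S)) * [[d, -b], [-c, a]].
det(S) = (-4)*(-3) - (3)*(-2) = 12 + 6 = 18.
S⁻¹ = (1/18) * [[-3, -3], [2, -4]].
Dividing each entry by 18 and reducing:
S⁻¹ =
[     -1/6      -1/6 ]
[      1/9      -2/9 ]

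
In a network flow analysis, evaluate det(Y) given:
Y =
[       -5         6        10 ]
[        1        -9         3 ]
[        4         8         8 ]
det(Y) = 944

Expand along row 0 (cofactor expansion): det(Y) = a*(e*i - f*h) - b*(d*i - f*g) + c*(d*h - e*g), where the 3×3 is [[a, b, c], [d, e, f], [g, h, i]].
Minor M_00 = (-9)*(8) - (3)*(8) = -72 - 24 = -96.
Minor M_01 = (1)*(8) - (3)*(4) = 8 - 12 = -4.
Minor M_02 = (1)*(8) - (-9)*(4) = 8 + 36 = 44.
det(Y) = (-5)*(-96) - (6)*(-4) + (10)*(44) = 480 + 24 + 440 = 944.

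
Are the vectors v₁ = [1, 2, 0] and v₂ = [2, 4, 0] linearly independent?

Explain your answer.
No, linearly dependent (v₂ = 2·v₁)

Check whether there is a scalar k with v₂ = k·v₁.
Comparing components, k = 2 satisfies 2·[1, 2, 0] = [2, 4, 0].
Since v₂ is a scalar multiple of v₁, the two vectors are linearly dependent.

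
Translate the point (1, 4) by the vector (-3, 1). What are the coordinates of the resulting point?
(-2, 5)

Translation by (-3, 1):
x' = 1 + -3 = -2
y' = 4 + 1 = 5
Homogeneous matrix: [[1, 0, -3], [0, 1, 1], [0, 0, 1]]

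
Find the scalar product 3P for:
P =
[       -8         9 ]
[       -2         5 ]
3P =
[      -24        27 ]
[       -6        15 ]

Scalar multiplication is elementwise: (3P)[i][j] = 3 * P[i][j].
  (3P)[0][0] = 3 * (-8) = -24
  (3P)[0][1] = 3 * (9) = 27
  (3P)[1][0] = 3 * (-2) = -6
  (3P)[1][1] = 3 * (5) = 15
3P =
[      -24        27 ]
[       -6        15 ]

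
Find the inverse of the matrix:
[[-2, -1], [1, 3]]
[[-3/5, -1/5], [1/5, 2/5]]

For [[a,b],[c,d]], inverse = (1/det)·[[d,-b],[-c,a]]
det = -2·3 - -1·1 = -5
Inverse = (1/-5)·[[3, 1], [-1, -2]]
        = [[-3/5, -1/5], [1/5, 2/5]]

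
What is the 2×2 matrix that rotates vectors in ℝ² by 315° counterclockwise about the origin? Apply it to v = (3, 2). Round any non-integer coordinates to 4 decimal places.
R = [[√2/2, √2/2], [-√2/2, √2/2]]; R·v = (3.5355, -0.7071)

A counterclockwise rotation by angle θ in ℝ² has matrix R(θ) = [[cos θ, -sin θ], [sin θ, cos θ]].
For θ = 315°: cos θ = √2/2, sin θ = -√2/2.
R(315°) = [[√2/2, √2/2], [-√2/2, √2/2]].
R·v = [√2/2·3 + (√2/2)·2, -√2/2·3 + √2/2·2] = (3.5355, -0.7071).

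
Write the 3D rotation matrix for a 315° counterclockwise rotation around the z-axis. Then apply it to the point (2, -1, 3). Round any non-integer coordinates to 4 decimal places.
R = [[√2/2, √2/2, 0], [-√2/2, √2/2, 0], [0, 0, 1]]; R·(2, -1, 3) = (0.7071, -2.1213, 3.0000)

Rotation matrix for 315° around z-axis:
cos(315°) = √2/2, sin(315°) = -√2/2
R = [[√2/2, √2/2, 0], [-√2/2, √2/2, 0], [0, 0, 1]]
Apply to (2, -1, 3): R·[2, -1, 3]ᵀ = (0.7071, -2.1213, 3.0000)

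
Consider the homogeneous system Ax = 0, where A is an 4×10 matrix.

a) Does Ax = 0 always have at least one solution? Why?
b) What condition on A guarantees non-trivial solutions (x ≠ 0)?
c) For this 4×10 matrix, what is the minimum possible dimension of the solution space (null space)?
a) Yes, x = 0 is always a solution. b) When A has linearly dependent columns (rank < n). c) Minimum nullity = 6.

a) x = 0 satisfies A·0 = 0, so the zero vector is always a solution.
b) Non-trivial solutions exist iff the columns of A are linearly dependent, equivalently rank(A) < n (the number of columns).
c) By rank-nullity, rank(A) + nullity(A) = n = 10. Since A has only 4 rows, rank(A) ≤ 4, so nullity(A) ≥ 10 - 4 = 6.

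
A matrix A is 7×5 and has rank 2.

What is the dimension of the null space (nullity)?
3

The rank-nullity theorem for an m×n matrix states:
rank(A) + nullity(A) = n (the number of columns).
Here n = 5 and rank(A) = 2, so nullity(A) = 5 - 2 = 3.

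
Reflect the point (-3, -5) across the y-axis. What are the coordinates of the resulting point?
(3, -5)

Reflection across y-axis: (-3, -5) → (3, -5)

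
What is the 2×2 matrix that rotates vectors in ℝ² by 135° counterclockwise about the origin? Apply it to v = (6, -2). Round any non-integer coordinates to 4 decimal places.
R = [[-√2/2, -√2/2], [√2/2, -√2/2]]; R·v = (-2.8284, 5.6569)

A counterclockwise rotation by angle θ in ℝ² has matrix R(θ) = [[cos θ, -sin θ], [sin θ, cos θ]].
For θ = 135°: cos θ = -√2/2, sin θ = √2/2.
R(135°) = [[-√2/2, -√2/2], [√2/2, -√2/2]].
R·v = [-√2/2·6 + (-√2/2)·-2, √2/2·6 + -√2/2·-2] = (-2.8284, 5.6569).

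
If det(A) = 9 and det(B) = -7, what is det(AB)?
-63

Use the multiplicative property of determinants: det(AB) = det(A)*det(B).
det(AB) = (9)*(-7) = -63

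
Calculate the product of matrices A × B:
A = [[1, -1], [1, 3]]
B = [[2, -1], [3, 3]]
[[-1, -4], [11, 8]]

Matrix multiplication:
C[0][0] = 1×2 + -1×3 = -1
C[0][1] = 1×-1 + -1×3 = -4
C[1][0] = 1×2 + 3×3 = 11
C[1][1] = 1×-1 + 3×3 = 8
Result: [[-1, -4], [11, 8]]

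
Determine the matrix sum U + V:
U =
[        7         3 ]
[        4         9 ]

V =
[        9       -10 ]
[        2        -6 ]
U + V =
[       16        -7 ]
[        6         3 ]

Matrix addition is elementwise: (U+V)[i][j] = U[i][j] + V[i][j].
  (U+V)[0][0] = (7) + (9) = 16
  (U+V)[0][1] = (3) + (-10) = -7
  (U+V)[1][0] = (4) + (2) = 6
  (U+V)[1][1] = (9) + (-6) = 3
U + V =
[       16        -7 ]
[        6         3 ]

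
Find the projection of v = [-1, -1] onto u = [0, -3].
[0, -1]

The projection of v onto u is proj_u(v) = ((v·u) / (u·u)) · u.
v·u = (-1)*(0) + (-1)*(-3) = 3.
u·u = (0)*(0) + (-3)*(-3) = 9.
coefficient = 3 / 9 = 1/3.
proj_u(v) = 1/3 · [0, -3] = [0, -1].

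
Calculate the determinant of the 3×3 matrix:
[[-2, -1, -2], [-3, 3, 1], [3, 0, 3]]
-12

Expansion along first row:
det = -2·det([[3,1],[0,3]]) - -1·det([[-3,1],[3,3]]) + -2·det([[-3,3],[3,0]])
    = -2·(3·3 - 1·0) - -1·(-3·3 - 1·3) + -2·(-3·0 - 3·3)
    = -2·9 - -1·-12 + -2·-9
    = -18 + -12 + 18 = -12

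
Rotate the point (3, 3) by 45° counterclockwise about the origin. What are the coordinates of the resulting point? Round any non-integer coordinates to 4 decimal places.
(0.0000, 4.2426)

Rotation matrix R(θ) = [[cos θ, -sin θ], [sin θ, cos θ]]; for θ = 45°:
R = [[√2/2, -√2/2], [√2/2, √2/2]]
Result: R × [3, 3]ᵀ = [√2/2·3 + (-√2/2)·3, √2/2·3 + (√2/2)·3]ᵀ = (0.0000, 4.2426)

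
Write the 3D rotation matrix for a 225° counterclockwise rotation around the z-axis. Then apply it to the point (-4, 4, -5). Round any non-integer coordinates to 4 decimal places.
R = [[-√2/2, √2/2, 0], [-√2/2, -√2/2, 0], [0, 0, 1]]; R·(-4, 4, -5) = (5.6569, 0.0000, -5.0000)

Rotation matrix for 225° around z-axis:
cos(225°) = -√2/2, sin(225°) = -√2/2
R = [[-√2/2, √2/2, 0], [-√2/2, -√2/2, 0], [0, 0, 1]]
Apply to (-4, 4, -5): R·[-4, 4, -5]ᵀ = (5.6569, 0.0000, -5.0000)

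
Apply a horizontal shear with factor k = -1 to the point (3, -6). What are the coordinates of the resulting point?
(9, -6)

Shear matrix for horizontal shear with factor k = -1:
[[1, -1], [0, 1]]
Result: (3, -6) → (9, -6)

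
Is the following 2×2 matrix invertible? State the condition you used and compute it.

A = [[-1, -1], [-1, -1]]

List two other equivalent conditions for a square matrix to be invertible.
No, not invertible; det(A) = 0 (two rows are equal, so the rows are linearly dependent). Equivalent conditions (failing for this A): rank(A) < 2; Ax = 0 has non-trivial solutions; 0 is an eigenvalue; the columns are linearly dependent.

To check invertibility, compute det(A).
In this matrix, row 0 and the last row are identical, so one row is a scalar multiple of another and the rows are linearly dependent.
A matrix with linearly dependent rows has det = 0 and is not invertible.
Equivalent failed conditions:
- rank(A) < 2.
- Ax = 0 has non-trivial solutions.
- 0 is an eigenvalue.
- The columns are linearly dependent.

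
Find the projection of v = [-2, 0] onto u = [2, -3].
[-8/13, 12/13]

The projection of v onto u is proj_u(v) = ((v·u) / (u·u)) · u.
v·u = (-2)*(2) + (0)*(-3) = -4.
u·u = (2)*(2) + (-3)*(-3) = 13.
coefficient = -4 / 13 = -4/13.
proj_u(v) = -4/13 · [2, -3] = [-8/13, 12/13].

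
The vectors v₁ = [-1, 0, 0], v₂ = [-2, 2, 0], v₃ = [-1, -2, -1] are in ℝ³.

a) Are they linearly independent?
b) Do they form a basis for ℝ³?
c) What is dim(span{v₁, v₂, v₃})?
Yes independent, yes basis, dim = 3

Stack v₁, v₂, v₃ as rows of a 3×3 matrix.
[[-1, 0, 0]; [-2, 2, 0]; [-1, -2, -1]] is already lower triangular with nonzero diagonal entries (-1, 2, -1), so its determinant is the product of the diagonal entries, det = (-1)·(2)·(-1) = 2 ≠ 0, and the rows are linearly independent.
Three linearly independent vectors in ℝ³ form a basis for ℝ³, so dim(span{v₁,v₂,v₃}) = 3.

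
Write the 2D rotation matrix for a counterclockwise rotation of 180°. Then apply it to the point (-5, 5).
R = [[-1, 0], [0, -1]]; R·(-5, 5) = (5, -5)

Rotation matrix formula: R(θ) = [[cos θ, -sin θ], [sin θ, cos θ]]
For θ = 180°:
cos(180°) = -1
sin(180°) = 0
R = [[-1, 0], [0, -1]]
Apply to (-5, 5): [-1·-5 + (0)·5, 0·-5 + -1·5] = (5, -5)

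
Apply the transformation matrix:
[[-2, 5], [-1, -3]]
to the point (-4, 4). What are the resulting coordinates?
(28, -8)

Matrix multiplication:
[[-2, 5], [-1, -3]] × [-4, 4]ᵀ
= [-2×-4 + 5×4, -1×-4 + -3×4]ᵀ
= [28.0000, -8.0000]ᵀ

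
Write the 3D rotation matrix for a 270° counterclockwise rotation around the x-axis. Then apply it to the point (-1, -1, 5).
R = [[1, 0, 0], [0, 0, 1], [0, -1, 0]]; R·(-1, -1, 5) = (-1, 5, 1)

Rotation matrix for 270° around x-axis:
cos(270°) = 0, sin(270°) = -1
R = [[1, 0, 0], [0, 0, 1], [0, -1, 0]]
Apply to (-1, -1, 5): R·[-1, -1, 5]ᵀ = (-1, 5, 1)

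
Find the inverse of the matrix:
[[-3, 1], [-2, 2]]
[[-1/2, 1/4], [-1/2, 3/4]]

For [[a,b],[c,d]], inverse = (1/det)·[[d,-b],[-c,a]]
det = -3·2 - 1·-2 = -4
Inverse = (1/-4)·[[2, -1], [2, -3]]
        = [[-1/2, 1/4], [-1/2, 3/4]]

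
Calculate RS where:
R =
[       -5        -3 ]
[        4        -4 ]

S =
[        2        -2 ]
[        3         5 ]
RS =
[      -19        -5 ]
[       -4       -28 ]

Matrix multiplication: (RS)[i][j] = sum over k of R[i][k] * S[k][j].
  (RS)[0][0] = (-5)*(2) + (-3)*(3) = -19
  (RS)[0][1] = (-5)*(-2) + (-3)*(5) = -5
  (RS)[1][0] = (4)*(2) + (-4)*(3) = -4
  (RS)[1][1] = (4)*(-2) + (-4)*(5) = -28
RS =
[      -19        -5 ]
[       -4       -28 ]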